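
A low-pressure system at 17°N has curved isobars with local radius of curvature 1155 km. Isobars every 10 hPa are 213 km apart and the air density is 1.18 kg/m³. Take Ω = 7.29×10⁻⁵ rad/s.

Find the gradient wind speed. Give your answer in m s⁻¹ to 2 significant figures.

48 m s⁻¹

Coriolis parameter at 17°N:
f = 2Ω sin φ = 2 × 7.29×10⁻⁵ × sin 17° = 4.26×10⁻⁵ s⁻¹
Pressure gradient: |∂P/∂n| = 1000 Pa / 213000 m = 4.69×10⁻³ Pa/m
Geostrophic speed: V_g = |∂P/∂n|/(fρ) = 4.69×10⁻³/(4.26×10⁻⁵ × 1.18) = 93.3 m/s
Around a low, centrifugal force acts outward with Coriolis, so pressure-gradient force balances both:
(1/ρ)|∂P/∂n| = fV + V²/R  →  V² + fR·V − fR·V_g = 0
With fR = 4.26×10⁻⁵ × 1155×10³ m = 49.2 m/s:
V = [−fR + √((fR)² + 4 fR V_g)]/2 = [−49.2 + √(49.2² + 4×49.2×93.3)]/2 = 47.5 m/s
Subgeostrophic (V < V_g = 93.3 m/s), as expected around a low.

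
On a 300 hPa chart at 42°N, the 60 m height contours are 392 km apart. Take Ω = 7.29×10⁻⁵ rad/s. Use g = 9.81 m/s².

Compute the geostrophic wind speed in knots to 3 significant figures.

29.9 knots

Coriolis parameter at 42°N:
f = 2Ω sin φ = 2 × 7.29×10⁻⁵ × sin 42° = 9.76×10⁻⁵ s⁻¹
Height gradient: |∂Z/∂n| = 60 m / 392000 m = 1.53×10⁻⁴
On a pressure surface, geostrophic balance gives V_g = (g/f)|∂Z/∂n|:
V_g = 9.81 × 1.53×10⁻⁴ / 9.76×10⁻⁵ = 15.4 m/s
Converting: 15.4 m/s × 1.944 = 29.9 knots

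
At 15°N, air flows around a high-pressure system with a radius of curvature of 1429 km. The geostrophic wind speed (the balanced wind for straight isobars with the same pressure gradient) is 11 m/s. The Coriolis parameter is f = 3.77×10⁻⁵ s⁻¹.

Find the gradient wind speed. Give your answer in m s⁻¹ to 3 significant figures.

15.4 m s⁻¹

Around a high, pressure-gradient force acts outward with centrifugal, so Coriolis balances both:
fV = (1/ρ)|∂P/∂n| + V²/R  →  V² − fR·V + fR·V_g = 0
With fR = 3.77×10⁻⁵ × 1429×10³ m = 53.9 m/s:
V = [fR − √((fR)² − 4 fR V_g)]/2 = [53.9 − √(53.9² − 4×53.9×11)]/2 = 15.4 m/s
Supergeostrophic (V > V_g = 11 m/s), as expected around a high.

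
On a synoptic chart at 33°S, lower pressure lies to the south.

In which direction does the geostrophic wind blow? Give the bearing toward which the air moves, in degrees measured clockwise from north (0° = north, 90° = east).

090°

The pressure-gradient force points toward the south (bearing 180°).
Geostrophic balance: in the Southern Hemisphere the Coriolis force deflects motion to the left, so the geostrophic wind blows 90° to the left of the pressure-gradient force (low pressure on the right).
Rotating 180° by 90° counterclockwise gives 090° — the wind blows toward the east.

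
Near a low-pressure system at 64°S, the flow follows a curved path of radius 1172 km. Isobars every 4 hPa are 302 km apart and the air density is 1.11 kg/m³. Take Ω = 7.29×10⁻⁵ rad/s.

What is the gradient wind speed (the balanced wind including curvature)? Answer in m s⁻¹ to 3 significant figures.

Coriolis parameter at 64°S:
f = 2Ω sin φ = 2 × 7.29×10⁻⁵ × sin 64° = 1.31×10⁻⁴ s⁻¹
Pressure gradient: |∂P/∂n| = 400 Pa / 302000 m = 1.32×10⁻³ Pa/m
Geostrophic speed: V_g = |∂P/∂n|/(fρ) = 1.32×10⁻³/(1.31×10⁻⁴ × 1.11) = 9.11 m/s
Around a low, centrifugal force acts outward with Coriolis, so pressure-gradient force balances both:
(1/ρ)|∂P/∂n| = fV + V²/R  →  V² + fR·V − fR·V_g = 0
With fR = 1.31×10⁻⁴ × 1172×10³ m = 154 m/s:
V = [−fR + √((fR)² + 4 fR V_g)]/2 = [−154 + √(154² + 4×154×9.11)]/2 = 8.62 m/s
Subgeostrophic (V < V_g = 9.11 m/s), as expected around a low.

8.62 m s⁻¹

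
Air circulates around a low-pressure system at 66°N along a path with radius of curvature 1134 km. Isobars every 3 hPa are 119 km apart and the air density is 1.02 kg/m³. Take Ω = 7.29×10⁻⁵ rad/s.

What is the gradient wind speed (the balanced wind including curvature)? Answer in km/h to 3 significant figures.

60.1 km/h

Coriolis parameter at 66°N:
f = 2Ω sin φ = 2 × 7.29×10⁻⁵ × sin 66° = 1.33×10⁻⁴ s⁻¹
Pressure gradient: |∂P/∂n| = 300 Pa / 119000 m = 2.52×10⁻³ Pa/m
Geostrophic speed: V_g = |∂P/∂n|/(fρ) = 2.52×10⁻³/(1.33×10⁻⁴ × 1.02) = 18.6 m/s
Around a low, centrifugal force acts outward with Coriolis, so pressure-gradient force balances both:
(1/ρ)|∂P/∂n| = fV + V²/R  →  V² + fR·V − fR·V_g = 0
With fR = 1.33×10⁻⁴ × 1134×10³ m = 151 m/s:
V = [−fR + √((fR)² + 4 fR V_g)]/2 = [−151 + √(151² + 4×151×18.6)]/2 = 16.7 m/s
Subgeostrophic (V < V_g = 18.6 m/s), as expected around a low.
Converting: 16.7 m/s × 3.6 = 60.1 km/h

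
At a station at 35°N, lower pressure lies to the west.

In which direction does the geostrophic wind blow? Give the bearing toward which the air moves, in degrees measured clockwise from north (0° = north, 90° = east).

000°

The pressure-gradient force points toward the west (bearing 270°).
Geostrophic balance: in the Northern Hemisphere the Coriolis force deflects motion to the right, so the geostrophic wind blows 90° to the right of the pressure-gradient force (low pressure on the left).
Rotating 270° by 90° clockwise gives 000° — the wind blows toward the north.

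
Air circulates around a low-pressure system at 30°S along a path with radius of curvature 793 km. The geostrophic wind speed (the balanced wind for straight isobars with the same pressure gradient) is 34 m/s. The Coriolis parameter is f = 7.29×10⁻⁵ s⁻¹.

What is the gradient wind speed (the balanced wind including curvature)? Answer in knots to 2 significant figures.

Around a low, centrifugal force acts outward with Coriolis, so pressure-gradient force balances both:
(1/ρ)|∂P/∂n| = fV + V²/R  →  V² + fR·V − fR·V_g = 0
With fR = 7.29×10⁻⁵ × 793×10³ m = 57.8 m/s:
V = [−fR + √((fR)² + 4 fR V_g)]/2 = [−57.8 + √(57.8² + 4×57.8×34)]/2 = 24 m/s
Subgeostrophic (V < V_g = 34 m/s), as expected around a low.
Converting: 24 m/s × 1.944 = 47 knots

47 knots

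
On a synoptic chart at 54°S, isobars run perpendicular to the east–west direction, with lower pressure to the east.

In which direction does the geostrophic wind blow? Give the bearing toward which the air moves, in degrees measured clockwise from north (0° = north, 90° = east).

000°

The pressure-gradient force points toward the east (bearing 090°).
Geostrophic balance: in the Southern Hemisphere the Coriolis force deflects motion to the left, so the geostrophic wind blows 90° to the left of the pressure-gradient force (low pressure on the right).
Rotating 090° by 90° counterclockwise gives 000° — the wind blows toward the north.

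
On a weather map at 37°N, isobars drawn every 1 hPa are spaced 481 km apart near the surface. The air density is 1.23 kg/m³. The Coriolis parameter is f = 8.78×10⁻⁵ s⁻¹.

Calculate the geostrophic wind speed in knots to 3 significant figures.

Pressure gradient: |∂P/∂n| = 100 Pa / 481000 m = 2.08×10⁻⁴ Pa/m
Geostrophic balance (pressure-gradient force = Coriolis force):
V_g = (1/(fρ)) |∂P/∂n| = 2.08×10⁻⁴ / (8.78×10⁻⁵ × 1.23) = 1.93 m/s
Converting: 1.93 m/s × 1.944 = 3.74 knots

3.74 knots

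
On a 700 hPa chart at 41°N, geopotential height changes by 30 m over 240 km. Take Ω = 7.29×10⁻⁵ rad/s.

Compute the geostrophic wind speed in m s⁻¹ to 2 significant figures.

Coriolis parameter at 41°N:
f = 2Ω sin φ = 2 × 7.29×10⁻⁵ × sin 41° = 9.57×10⁻⁵ s⁻¹
Height gradient: |∂Z/∂n| = 30 m / 240000 m = 1.25×10⁻⁴
On a pressure surface, geostrophic balance gives V_g = (g/f)|∂Z/∂n|:
V_g = 9.81 × 1.25×10⁻⁴ / 9.57×10⁻⁵ = 12.8 m/s

13 m s⁻¹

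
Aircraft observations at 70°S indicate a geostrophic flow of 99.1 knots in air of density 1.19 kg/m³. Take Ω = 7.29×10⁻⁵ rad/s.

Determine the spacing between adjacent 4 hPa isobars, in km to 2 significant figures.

Coriolis parameter at 70°S:
f = 2Ω sin φ = 2 × 7.29×10⁻⁵ × sin 70° = 1.37×10⁻⁴ s⁻¹
Wind speed in SI: 99.1 knots = 51.0 m/s
Geostrophic balance rearranged: |∂P/∂n| = f ρ V_g
|∂P/∂n| = 1.37×10⁻⁴ × 1.19 × 51.0 = 8.31×10⁻³ Pa/m
Isobar spacing: Δn = ΔP/|∂P/∂n| = 400 Pa / 8.31×10⁻³ Pa/m = 48124 m ≈ 48 km

48 km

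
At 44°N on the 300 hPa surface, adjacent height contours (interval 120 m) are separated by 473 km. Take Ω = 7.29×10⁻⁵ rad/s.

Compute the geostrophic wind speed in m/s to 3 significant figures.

24.6 m/s

Coriolis parameter at 44°N:
f = 2Ω sin φ = 2 × 7.29×10⁻⁵ × sin 44° = 1.01×10⁻⁴ s⁻¹
Height gradient: |∂Z/∂n| = 120 m / 473000 m = 2.54×10⁻⁴
On a pressure surface, geostrophic balance gives V_g = (g/f)|∂Z/∂n|:
V_g = 9.81 × 2.54×10⁻⁴ / 1.01×10⁻⁴ = 24.6 m/s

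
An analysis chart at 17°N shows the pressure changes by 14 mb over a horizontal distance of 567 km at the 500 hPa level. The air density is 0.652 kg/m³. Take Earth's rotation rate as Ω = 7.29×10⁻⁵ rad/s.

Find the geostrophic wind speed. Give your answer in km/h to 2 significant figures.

Coriolis parameter at 17°N:
f = 2Ω sin φ = 2 × 7.29×10⁻⁵ × sin 17° = 4.26×10⁻⁵ s⁻¹
Pressure gradient: |∂P/∂n| = 1400 Pa / 567000 m = 2.47×10⁻³ Pa/m
Geostrophic balance (pressure-gradient force = Coriolis force):
V_g = (1/(fρ)) |∂P/∂n| = 2.47×10⁻³ / (4.26×10⁻⁵ × 0.652) = 88.8 m/s
Converting: 88.8 m/s × 3.6 = 320 km/h

320 km/h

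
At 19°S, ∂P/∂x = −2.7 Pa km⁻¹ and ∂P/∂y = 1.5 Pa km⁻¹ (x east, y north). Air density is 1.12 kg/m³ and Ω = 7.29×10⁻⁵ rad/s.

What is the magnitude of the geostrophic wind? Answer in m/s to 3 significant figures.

58.1 m/s

Coriolis parameter at 19°S:
f = 2Ω sin φ = 2 × 7.29×10⁻⁵ × sin 19° = 4.75×10⁻⁵ s⁻¹
In the Southern Hemisphere f is negative: f = −4.75×10⁻⁵ s⁻¹.
Component geostrophic relations (x east, y north):
u_g = −(1/(fρ)) ∂P/∂y,  v_g = (1/(fρ)) ∂P/∂x
u_g = −(1.5×10⁻³)/(−4.75×10⁻⁵ × 1.12) = 28.2 m/s;  v_g = (−2.7×10⁻³)/(−4.75×10⁻⁵ × 1.12) = 50.8 m/s
|V_g| = √(u_g² + v_g²) = 58.1 m/s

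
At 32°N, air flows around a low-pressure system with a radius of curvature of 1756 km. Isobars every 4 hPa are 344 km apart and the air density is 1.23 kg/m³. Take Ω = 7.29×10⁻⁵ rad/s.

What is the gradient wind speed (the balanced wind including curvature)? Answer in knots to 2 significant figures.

Coriolis parameter at 32°N:
f = 2Ω sin φ = 2 × 7.29×10⁻⁵ × sin 32° = 7.73×10⁻⁵ s⁻¹
Pressure gradient: |∂P/∂n| = 400 Pa / 344000 m = 1.16×10⁻³ Pa/m
Geostrophic speed: V_g = |∂P/∂n|/(fρ) = 1.16×10⁻³/(7.73×10⁻⁵ × 1.23) = 12.2 m/s
Around a low, centrifugal force acts outward with Coriolis, so pressure-gradient force balances both:
(1/ρ)|∂P/∂n| = fV + V²/R  →  V² + fR·V − fR·V_g = 0
With fR = 7.73×10⁻⁵ × 1756×10³ m = 136 m/s:
V = [−fR + √((fR)² + 4 fR V_g)]/2 = [−136 + √(136² + 4×136×12.2)]/2 = 11.3 m/s
Subgeostrophic (V < V_g = 12.2 m/s), as expected around a low.
Converting: 11.3 m/s × 1.944 = 22 knots

22 knots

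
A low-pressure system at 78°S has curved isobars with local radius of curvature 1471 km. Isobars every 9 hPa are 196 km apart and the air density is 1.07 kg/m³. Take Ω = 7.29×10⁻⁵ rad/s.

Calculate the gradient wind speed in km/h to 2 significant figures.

96 km/h

Coriolis parameter at 78°S:
f = 2Ω sin φ = 2 × 7.29×10⁻⁵ × sin 78° = 1.43×10⁻⁴ s⁻¹
Pressure gradient: |∂P/∂n| = 900 Pa / 196000 m = 4.59×10⁻³ Pa/m
Geostrophic speed: V_g = |∂P/∂n|/(fρ) = 4.59×10⁻³/(1.43×10⁻⁴ × 1.07) = 30.1 m/s
Around a low, centrifugal force acts outward with Coriolis, so pressure-gradient force balances both:
(1/ρ)|∂P/∂n| = fV + V²/R  →  V² + fR·V − fR·V_g = 0
With fR = 1.43×10⁻⁴ × 1471×10³ m = 210 m/s:
V = [−fR + √((fR)² + 4 fR V_g)]/2 = [−210 + √(210² + 4×210×30.1)]/2 = 26.7 m/s
Subgeostrophic (V < V_g = 30.1 m/s), as expected around a low.
Converting: 26.7 m/s × 3.6 = 96 km/h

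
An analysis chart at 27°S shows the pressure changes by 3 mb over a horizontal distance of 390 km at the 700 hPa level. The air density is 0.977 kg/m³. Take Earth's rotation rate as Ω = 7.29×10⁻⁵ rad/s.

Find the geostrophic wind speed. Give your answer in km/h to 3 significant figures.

Coriolis parameter at 27°S:
f = 2Ω sin φ = 2 × 7.29×10⁻⁵ × sin 27° = 6.62×10⁻⁵ s⁻¹
Pressure gradient: |∂P/∂n| = 300 Pa / 390000 m = 7.69×10⁻⁴ Pa/m
Geostrophic balance (pressure-gradient force = Coriolis force):
V_g = (1/(fρ)) |∂P/∂n| = 7.69×10⁻⁴ / (6.62×10⁻⁵ × 0.977) = 11.9 m/s
Converting: 11.9 m/s × 3.6 = 42.8 km/h

42.8 km/h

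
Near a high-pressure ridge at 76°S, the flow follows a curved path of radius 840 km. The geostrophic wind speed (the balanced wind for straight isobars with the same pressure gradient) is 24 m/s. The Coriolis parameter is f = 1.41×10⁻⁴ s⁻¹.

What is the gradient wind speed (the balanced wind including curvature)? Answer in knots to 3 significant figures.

Around a high, pressure-gradient force acts outward with centrifugal, so Coriolis balances both:
fV = (1/ρ)|∂P/∂n| + V²/R  →  V² − fR·V + fR·V_g = 0
With fR = 1.41×10⁻⁴ × 840×10³ m = 118 m/s:
V = [fR − √((fR)² − 4 fR V_g)]/2 = [118 − √(118² − 4×118×24)]/2 = 33.4 m/s
Supergeostrophic (V > V_g = 24 m/s), as expected around a high.
Converting: 33.4 m/s × 1.944 = 65.0 knots

65.0 knots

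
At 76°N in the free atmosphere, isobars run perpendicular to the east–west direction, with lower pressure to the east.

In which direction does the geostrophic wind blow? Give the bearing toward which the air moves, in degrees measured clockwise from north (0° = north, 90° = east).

The pressure-gradient force points toward the east (bearing 090°).
Geostrophic balance: in the Northern Hemisphere the Coriolis force deflects motion to the right, so the geostrophic wind blows 90° to the right of the pressure-gradient force (low pressure on the left).
Rotating 090° by 90° clockwise gives 180° — the wind blows toward the south.

180°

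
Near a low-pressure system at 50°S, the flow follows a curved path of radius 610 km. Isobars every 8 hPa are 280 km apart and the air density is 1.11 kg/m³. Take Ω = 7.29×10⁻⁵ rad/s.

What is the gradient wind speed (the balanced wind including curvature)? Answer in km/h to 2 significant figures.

65 km/h

Coriolis parameter at 50°S:
f = 2Ω sin φ = 2 × 7.29×10⁻⁵ × sin 50° = 1.12×10⁻⁴ s⁻¹
Pressure gradient: |∂P/∂n| = 800 Pa / 280000 m = 2.86×10⁻³ Pa/m
Geostrophic speed: V_g = |∂P/∂n|/(fρ) = 2.86×10⁻³/(1.12×10⁻⁴ × 1.11) = 23.0 m/s
Around a low, centrifugal force acts outward with Coriolis, so pressure-gradient force balances both:
(1/ρ)|∂P/∂n| = fV + V²/R  →  V² + fR·V − fR·V_g = 0
With fR = 1.12×10⁻⁴ × 610×10³ m = 68.1 m/s:
V = [−fR + √((fR)² + 4 fR V_g)]/2 = [−68.1 + √(68.1² + 4×68.1×23)]/2 = 18.2 m/s
Subgeostrophic (V < V_g = 23 m/s), as expected around a low.
Converting: 18.2 m/s × 3.6 = 65 km/h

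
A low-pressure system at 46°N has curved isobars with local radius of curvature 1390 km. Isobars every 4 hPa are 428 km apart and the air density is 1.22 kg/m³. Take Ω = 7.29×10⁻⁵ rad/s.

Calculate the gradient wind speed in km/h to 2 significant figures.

25 km/h

Coriolis parameter at 46°N:
f = 2Ω sin φ = 2 × 7.29×10⁻⁵ × sin 46° = 1.05×10⁻⁴ s⁻¹
Pressure gradient: |∂P/∂n| = 400 Pa / 428000 m = 9.35×10⁻⁴ Pa/m
Geostrophic speed: V_g = |∂P/∂n|/(fρ) = 9.35×10⁻⁴/(1.05×10⁻⁴ × 1.22) = 7.30 m/s
Around a low, centrifugal force acts outward with Coriolis, so pressure-gradient force balances both:
(1/ρ)|∂P/∂n| = fV + V²/R  →  V² + fR·V − fR·V_g = 0
With fR = 1.05×10⁻⁴ × 1390×10³ m = 146 m/s:
V = [−fR + √((fR)² + 4 fR V_g)]/2 = [−146 + √(146² + 4×146×7.3)]/2 = 6.97 m/s
Subgeostrophic (V < V_g = 7.3 m/s), as expected around a low.
Converting: 6.97 m/s × 3.6 = 25 km/h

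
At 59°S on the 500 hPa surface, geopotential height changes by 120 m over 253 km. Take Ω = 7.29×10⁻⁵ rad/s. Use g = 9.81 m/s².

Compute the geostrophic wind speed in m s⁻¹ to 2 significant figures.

37 m s⁻¹

Coriolis parameter at 59°S:
f = 2Ω sin φ = 2 × 7.29×10⁻⁵ × sin 59° = 1.25×10⁻⁴ s⁻¹
Height gradient: |∂Z/∂n| = 120 m / 253000 m = 4.74×10⁻⁴
On a pressure surface, geostrophic balance gives V_g = (g/f)|∂Z/∂n|:
V_g = 9.81 × 4.74×10⁻⁴ / 1.25×10⁻⁴ = 37.2 m/s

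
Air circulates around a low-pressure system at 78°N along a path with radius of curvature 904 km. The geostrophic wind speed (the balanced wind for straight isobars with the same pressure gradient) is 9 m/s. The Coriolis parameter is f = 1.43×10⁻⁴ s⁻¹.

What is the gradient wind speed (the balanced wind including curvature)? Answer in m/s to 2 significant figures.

8.4 m/s

Around a low, centrifugal force acts outward with Coriolis, so pressure-gradient force balances both:
(1/ρ)|∂P/∂n| = fV + V²/R  →  V² + fR·V − fR·V_g = 0
With fR = 1.43×10⁻⁴ × 904×10³ m = 129 m/s:
V = [−fR + √((fR)² + 4 fR V_g)]/2 = [−129 + √(129² + 4×129×9)]/2 = 8.45 m/s
Subgeostrophic (V < V_g = 9 m/s), as expected around a low.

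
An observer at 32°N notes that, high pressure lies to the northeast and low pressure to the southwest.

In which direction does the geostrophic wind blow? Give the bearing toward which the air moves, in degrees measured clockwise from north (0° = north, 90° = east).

315°

The pressure-gradient force points toward the southwest (bearing 225°).
Geostrophic balance: in the Northern Hemisphere the Coriolis force deflects motion to the right, so the geostrophic wind blows 90° to the right of the pressure-gradient force (low pressure on the left).
Rotating 225° by 90° clockwise gives 315° — the wind blows toward the northwest.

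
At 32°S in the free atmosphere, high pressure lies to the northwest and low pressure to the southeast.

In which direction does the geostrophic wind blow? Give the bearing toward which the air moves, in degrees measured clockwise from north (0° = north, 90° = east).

The pressure-gradient force points toward the southeast (bearing 135°).
Geostrophic balance: in the Southern Hemisphere the Coriolis force deflects motion to the left, so the geostrophic wind blows 90° to the left of the pressure-gradient force (low pressure on the right).
Rotating 135° by 90° counterclockwise gives 045° — the wind blows toward the northeast.

045°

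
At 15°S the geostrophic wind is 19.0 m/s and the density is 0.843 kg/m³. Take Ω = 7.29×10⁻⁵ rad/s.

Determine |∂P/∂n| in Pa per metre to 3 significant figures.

6.04×10⁻⁴ Pa/m

Coriolis parameter at 15°S:
f = 2Ω sin φ = 2 × 7.29×10⁻⁵ × sin 15° = 3.77×10⁻⁵ s⁻¹
Geostrophic balance rearranged: |∂P/∂n| = f ρ V_g
|∂P/∂n| = 3.77×10⁻⁵ × 0.843 × 19.0 = 6.04×10⁻⁴ Pa/m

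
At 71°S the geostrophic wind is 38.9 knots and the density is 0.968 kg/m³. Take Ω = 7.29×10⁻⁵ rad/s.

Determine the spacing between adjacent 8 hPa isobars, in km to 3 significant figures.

300 km

Coriolis parameter at 71°S:
f = 2Ω sin φ = 2 × 7.29×10⁻⁵ × sin 71° = 1.38×10⁻⁴ s⁻¹
Wind speed in SI: 38.9 knots = 20.0 m/s
Geostrophic balance rearranged: |∂P/∂n| = f ρ V_g
|∂P/∂n| = 1.38×10⁻⁴ × 0.968 × 20.0 = 2.67×10⁻³ Pa/m
Isobar spacing: Δn = ΔP/|∂P/∂n| = 800 Pa / 2.67×10⁻³ Pa/m = 299571 m ≈ 300 km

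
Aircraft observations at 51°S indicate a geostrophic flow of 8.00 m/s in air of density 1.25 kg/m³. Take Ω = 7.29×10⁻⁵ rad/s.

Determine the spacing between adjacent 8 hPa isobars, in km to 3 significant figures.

Coriolis parameter at 51°S:
f = 2Ω sin φ = 2 × 7.29×10⁻⁵ × sin 51° = 1.13×10⁻⁴ s⁻¹
Geostrophic balance rearranged: |∂P/∂n| = f ρ V_g
|∂P/∂n| = 1.13×10⁻⁴ × 1.25 × 8.00 = 1.13×10⁻³ Pa/m
Isobar spacing: Δn = ΔP/|∂P/∂n| = 800 Pa / 1.13×10⁻³ Pa/m = 706041 m ≈ 706 km

706 km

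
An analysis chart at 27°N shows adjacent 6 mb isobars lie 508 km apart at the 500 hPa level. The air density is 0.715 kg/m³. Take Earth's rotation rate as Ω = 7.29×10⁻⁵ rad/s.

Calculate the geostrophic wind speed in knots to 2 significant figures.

49 knots

Coriolis parameter at 27°N:
f = 2Ω sin φ = 2 × 7.29×10⁻⁵ × sin 27° = 6.62×10⁻⁵ s⁻¹
Pressure gradient: |∂P/∂n| = 600 Pa / 508000 m = 1.18×10⁻³ Pa/m
Geostrophic balance (pressure-gradient force = Coriolis force):
V_g = (1/(fρ)) |∂P/∂n| = 1.18×10⁻³ / (6.62×10⁻⁵ × 0.715) = 25.0 m/s
Converting: 25.0 m/s × 1.944 = 49 knots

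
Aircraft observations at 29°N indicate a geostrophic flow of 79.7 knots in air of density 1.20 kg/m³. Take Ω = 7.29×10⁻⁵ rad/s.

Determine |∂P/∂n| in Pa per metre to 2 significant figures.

Coriolis parameter at 29°N:
f = 2Ω sin φ = 2 × 7.29×10⁻⁵ × sin 29° = 7.07×10⁻⁵ s⁻¹
Wind speed in SI: 79.7 knots = 41.0 m/s
Geostrophic balance rearranged: |∂P/∂n| = f ρ V_g
|∂P/∂n| = 7.07×10⁻⁵ × 1.20 × 41.0 = 3.48×10⁻³ Pa/m

3.5×10⁻³ Pa/m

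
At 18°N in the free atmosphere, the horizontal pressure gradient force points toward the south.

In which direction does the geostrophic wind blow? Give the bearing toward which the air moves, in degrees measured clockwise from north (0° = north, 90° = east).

The pressure-gradient force points toward the south (bearing 180°).
Geostrophic balance: in the Northern Hemisphere the Coriolis force deflects motion to the right, so the geostrophic wind blows 90° to the right of the pressure-gradient force (low pressure on the left).
Rotating 180° by 90° clockwise gives 270° — the wind blows toward the west.

270°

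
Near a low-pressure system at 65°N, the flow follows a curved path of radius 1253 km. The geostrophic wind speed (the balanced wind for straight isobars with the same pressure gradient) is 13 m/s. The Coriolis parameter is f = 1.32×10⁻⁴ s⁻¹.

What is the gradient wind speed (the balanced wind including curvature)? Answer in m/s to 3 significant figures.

12.1 m/s

Around a low, centrifugal force acts outward with Coriolis, so pressure-gradient force balances both:
(1/ρ)|∂P/∂n| = fV + V²/R  →  V² + fR·V − fR·V_g = 0
With fR = 1.32×10⁻⁴ × 1253×10³ m = 165 m/s:
V = [−fR + √((fR)² + 4 fR V_g)]/2 = [−165 + √(165² + 4×165×13)]/2 = 12.1 m/s
Subgeostrophic (V < V_g = 13 m/s), as expected around a low.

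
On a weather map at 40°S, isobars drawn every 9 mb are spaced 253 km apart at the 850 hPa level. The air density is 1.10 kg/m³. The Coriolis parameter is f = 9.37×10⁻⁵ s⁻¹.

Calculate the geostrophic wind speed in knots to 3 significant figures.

67.1 knots

Pressure gradient: |∂P/∂n| = 900 Pa / 253000 m = 3.56×10⁻³ Pa/m
Geostrophic balance (pressure-gradient force = Coriolis force):
V_g = (1/(fρ)) |∂P/∂n| = 3.56×10⁻³ / (9.37×10⁻⁵ × 1.10) = 34.5 m/s
Converting: 34.5 m/s × 1.944 = 67.1 knots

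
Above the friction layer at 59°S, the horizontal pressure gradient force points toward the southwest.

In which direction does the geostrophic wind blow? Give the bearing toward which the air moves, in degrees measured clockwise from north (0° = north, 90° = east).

135°

The pressure-gradient force points toward the southwest (bearing 225°).
Geostrophic balance: in the Southern Hemisphere the Coriolis force deflects motion to the left, so the geostrophic wind blows 90° to the left of the pressure-gradient force (low pressure on the right).
Rotating 225° by 90° counterclockwise gives 135° — the wind blows toward the southeast.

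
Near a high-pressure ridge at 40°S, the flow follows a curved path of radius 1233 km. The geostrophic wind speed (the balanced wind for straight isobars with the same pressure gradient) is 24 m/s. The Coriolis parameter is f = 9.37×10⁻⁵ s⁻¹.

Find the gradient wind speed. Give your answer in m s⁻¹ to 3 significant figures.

34.0 m s⁻¹

Around a high, pressure-gradient force acts outward with centrifugal, so Coriolis balances both:
fV = (1/ρ)|∂P/∂n| + V²/R  →  V² − fR·V + fR·V_g = 0
With fR = 9.37×10⁻⁵ × 1233×10³ m = 116 m/s:
V = [fR − √((fR)² − 4 fR V_g)]/2 = [116 − √(116² − 4×116×24)]/2 = 34 m/s
Supergeostrophic (V > V_g = 24 m/s), as expected around a high.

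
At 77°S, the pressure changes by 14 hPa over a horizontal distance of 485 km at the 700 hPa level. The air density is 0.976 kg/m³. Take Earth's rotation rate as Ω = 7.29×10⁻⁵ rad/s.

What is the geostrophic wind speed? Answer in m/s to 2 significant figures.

21 m/s

Coriolis parameter at 77°S:
f = 2Ω sin φ = 2 × 7.29×10⁻⁵ × sin 77° = 1.42×10⁻⁴ s⁻¹
Pressure gradient: |∂P/∂n| = 1400 Pa / 485000 m = 2.89×10⁻³ Pa/m
Geostrophic balance (pressure-gradient force = Coriolis force):
V_g = (1/(fρ)) |∂P/∂n| = 2.89×10⁻³ / (1.42×10⁻⁴ × 0.976) = 20.8 m/s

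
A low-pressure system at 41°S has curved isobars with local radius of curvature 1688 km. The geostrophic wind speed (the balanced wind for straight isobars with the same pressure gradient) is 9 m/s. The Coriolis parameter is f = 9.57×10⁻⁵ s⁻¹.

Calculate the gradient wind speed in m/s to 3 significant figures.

Around a low, centrifugal force acts outward with Coriolis, so pressure-gradient force balances both:
(1/ρ)|∂P/∂n| = fV + V²/R  →  V² + fR·V − fR·V_g = 0
With fR = 9.57×10⁻⁵ × 1688×10³ m = 162 m/s:
V = [−fR + √((fR)² + 4 fR V_g)]/2 = [−162 + √(162² + 4×162×9)]/2 = 8.55 m/s
Subgeostrophic (V < V_g = 9 m/s), as expected around a low.

8.55 m/s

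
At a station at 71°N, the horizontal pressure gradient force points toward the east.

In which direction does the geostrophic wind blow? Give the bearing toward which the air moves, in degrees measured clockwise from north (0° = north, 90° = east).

180°

The pressure-gradient force points toward the east (bearing 090°).
Geostrophic balance: in the Northern Hemisphere the Coriolis force deflects motion to the right, so the geostrophic wind blows 90° to the right of the pressure-gradient force (low pressure on the left).
Rotating 090° by 90° clockwise gives 180° — the wind blows toward the south.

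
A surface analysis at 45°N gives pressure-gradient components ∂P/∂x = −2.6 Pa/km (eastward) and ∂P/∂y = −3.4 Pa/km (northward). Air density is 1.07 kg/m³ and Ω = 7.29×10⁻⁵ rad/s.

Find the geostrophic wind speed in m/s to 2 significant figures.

Coriolis parameter at 45°N:
f = 2Ω sin φ = 2 × 7.29×10⁻⁵ × sin 45° = 1.03×10⁻⁴ s⁻¹
Component geostrophic relations (x east, y north):
u_g = −(1/(fρ)) ∂P/∂y,  v_g = (1/(fρ)) ∂P/∂x
u_g = −(−3.4×10⁻³)/(1.03×10⁻⁴ × 1.07) = 30.8 m/s;  v_g = (−2.6×10⁻³)/(1.03×10⁻⁴ × 1.07) = −23.6 m/s
|V_g| = √(u_g² + v_g²) = 38.8 m/s

39 m/s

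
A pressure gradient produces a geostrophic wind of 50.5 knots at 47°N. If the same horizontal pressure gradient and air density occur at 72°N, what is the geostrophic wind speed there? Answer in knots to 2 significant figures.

With the same pressure gradient and density, V_g ∝ 1/f ∝ 1/sin φ.
V₂ = V₁ · sin φ₁ / sin φ₂ = 50.5 × sin 47° / sin 72°
V₂ = 50.5 × 0.7314/0.9511 = 39 knots

39 knots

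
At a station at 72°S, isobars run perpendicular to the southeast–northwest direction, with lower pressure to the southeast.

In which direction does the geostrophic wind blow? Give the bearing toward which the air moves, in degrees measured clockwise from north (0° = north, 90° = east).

The pressure-gradient force points toward the southeast (bearing 135°).
Geostrophic balance: in the Southern Hemisphere the Coriolis force deflects motion to the left, so the geostrophic wind blows 90° to the left of the pressure-gradient force (low pressure on the right).
Rotating 135° by 90° counterclockwise gives 045° — the wind blows toward the northeast.

045°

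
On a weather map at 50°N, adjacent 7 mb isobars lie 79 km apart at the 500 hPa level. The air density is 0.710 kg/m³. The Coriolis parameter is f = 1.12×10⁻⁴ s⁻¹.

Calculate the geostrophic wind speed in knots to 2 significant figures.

220 knots

Pressure gradient: |∂P/∂n| = 700 Pa / 79000 m = 8.86×10⁻³ Pa/m
Geostrophic balance (pressure-gradient force = Coriolis force):
V_g = (1/(fρ)) |∂P/∂n| = 8.86×10⁻³ / (1.12×10⁻⁴ × 0.710) = 111 m/s
Converting: 111 m/s × 1.944 = 220 knots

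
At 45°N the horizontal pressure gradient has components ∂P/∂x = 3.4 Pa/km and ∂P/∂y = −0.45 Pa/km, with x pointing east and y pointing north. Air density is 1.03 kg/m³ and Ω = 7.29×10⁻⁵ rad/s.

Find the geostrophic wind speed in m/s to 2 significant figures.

Coriolis parameter at 45°N:
f = 2Ω sin φ = 2 × 7.29×10⁻⁵ × sin 45° = 1.03×10⁻⁴ s⁻¹
Component geostrophic relations (x east, y north):
u_g = −(1/(fρ)) ∂P/∂y,  v_g = (1/(fρ)) ∂P/∂x
u_g = −(−0.45×10⁻³)/(1.03×10⁻⁴ × 1.03) = 4.24 m/s;  v_g = (3.4×10⁻³)/(1.03×10⁻⁴ × 1.03) = 32.0 m/s
|V_g| = √(u_g² + v_g²) = 32.3 m/s

32 m/s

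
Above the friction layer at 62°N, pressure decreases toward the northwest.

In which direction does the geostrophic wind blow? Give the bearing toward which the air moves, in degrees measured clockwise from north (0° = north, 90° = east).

045°

The pressure-gradient force points toward the northwest (bearing 315°).
Geostrophic balance: in the Northern Hemisphere the Coriolis force deflects motion to the right, so the geostrophic wind blows 90° to the right of the pressure-gradient force (low pressure on the left).
Rotating 315° by 90° clockwise gives 045° — the wind blows toward the northeast.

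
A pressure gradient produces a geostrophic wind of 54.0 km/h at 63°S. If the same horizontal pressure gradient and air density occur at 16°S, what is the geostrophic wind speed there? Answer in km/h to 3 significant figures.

With the same pressure gradient and density, V_g ∝ 1/f ∝ 1/sin φ.
V₂ = V₁ · sin φ₁ / sin φ₂ = 54.0 × sin 63° / sin 16°
V₂ = 54.0 × 0.8910/0.2756 = 175 km/h

175 km/h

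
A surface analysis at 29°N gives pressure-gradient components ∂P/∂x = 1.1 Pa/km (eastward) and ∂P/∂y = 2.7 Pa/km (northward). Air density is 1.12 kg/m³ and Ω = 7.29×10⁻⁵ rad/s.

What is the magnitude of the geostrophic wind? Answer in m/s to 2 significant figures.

37 m/s

Coriolis parameter at 29°N:
f = 2Ω sin φ = 2 × 7.29×10⁻⁵ × sin 29° = 7.07×10⁻⁵ s⁻¹
Component geostrophic relations (x east, y north):
u_g = −(1/(fρ)) ∂P/∂y,  v_g = (1/(fρ)) ∂P/∂x
u_g = −(2.7×10⁻³)/(7.07×10⁻⁵ × 1.12) = −34.1 m/s;  v_g = (1.1×10⁻³)/(7.07×10⁻⁵ × 1.12) = 13.9 m/s
|V_g| = √(u_g² + v_g²) = 36.8 m/s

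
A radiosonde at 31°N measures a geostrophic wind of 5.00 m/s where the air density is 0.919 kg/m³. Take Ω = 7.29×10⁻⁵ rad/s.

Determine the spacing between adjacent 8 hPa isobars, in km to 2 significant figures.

Coriolis parameter at 31°N:
f = 2Ω sin φ = 2 × 7.29×10⁻⁵ × sin 31° = 7.51×10⁻⁵ s⁻¹
Geostrophic balance rearranged: |∂P/∂n| = f ρ V_g
|∂P/∂n| = 7.51×10⁻⁵ × 0.919 × 5.00 = 3.45×10⁻⁴ Pa/m
Isobar spacing: Δn = ΔP/|∂P/∂n| = 800 Pa / 3.45×10⁻⁴ Pa/m = 2318503 m ≈ 2300 km

2300 km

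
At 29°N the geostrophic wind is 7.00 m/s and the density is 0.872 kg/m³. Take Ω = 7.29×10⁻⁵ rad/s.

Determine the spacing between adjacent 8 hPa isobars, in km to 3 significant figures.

Coriolis parameter at 29°N:
f = 2Ω sin φ = 2 × 7.29×10⁻⁵ × sin 29° = 7.07×10⁻⁵ s⁻¹
Geostrophic balance rearranged: |∂P/∂n| = f ρ V_g
|∂P/∂n| = 7.07×10⁻⁵ × 0.872 × 7.00 = 4.31×10⁻⁴ Pa/m
Isobar spacing: Δn = ΔP/|∂P/∂n| = 800 Pa / 4.31×10⁻⁴ Pa/m = 1854158 m ≈ 1850 km

1850 km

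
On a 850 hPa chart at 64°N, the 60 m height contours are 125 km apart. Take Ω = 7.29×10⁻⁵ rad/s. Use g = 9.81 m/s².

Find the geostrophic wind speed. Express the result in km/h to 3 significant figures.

Coriolis parameter at 64°N:
f = 2Ω sin φ = 2 × 7.29×10⁻⁵ × sin 64° = 1.31×10⁻⁴ s⁻¹
Height gradient: |∂Z/∂n| = 60 m / 125000 m = 4.80×10⁻⁴
On a pressure surface, geostrophic balance gives V_g = (g/f)|∂Z/∂n|:
V_g = 9.81 × 4.80×10⁻⁴ / 1.31×10⁻⁴ = 35.9 m/s
Converting: 35.9 m/s × 3.6 = 129 km/h

129 km/h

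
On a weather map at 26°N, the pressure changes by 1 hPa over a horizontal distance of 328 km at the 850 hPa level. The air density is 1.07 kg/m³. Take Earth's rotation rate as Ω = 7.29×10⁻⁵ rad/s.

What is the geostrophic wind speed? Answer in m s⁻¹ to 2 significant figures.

4.5 m s⁻¹

Coriolis parameter at 26°N:
f = 2Ω sin φ = 2 × 7.29×10⁻⁵ × sin 26° = 6.39×10⁻⁵ s⁻¹
Pressure gradient: |∂P/∂n| = 100 Pa / 328000 m = 3.05×10⁻⁴ Pa/m
Geostrophic balance (pressure-gradient force = Coriolis force):
V_g = (1/(fρ)) |∂P/∂n| = 3.05×10⁻⁴ / (6.39×10⁻⁵ × 1.07) = 4.46 m/s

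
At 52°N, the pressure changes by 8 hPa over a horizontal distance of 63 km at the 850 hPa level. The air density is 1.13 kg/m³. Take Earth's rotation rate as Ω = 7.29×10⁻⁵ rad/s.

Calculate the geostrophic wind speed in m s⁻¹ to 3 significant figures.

Coriolis parameter at 52°N:
f = 2Ω sin φ = 2 × 7.29×10⁻⁵ × sin 52° = 1.15×10⁻⁴ s⁻¹
Pressure gradient: |∂P/∂n| = 800 Pa / 63000 m = 1.27×10⁻² Pa/m
Geostrophic balance (pressure-gradient force = Coriolis force):
V_g = (1/(fρ)) |∂P/∂n| = 1.27×10⁻² / (1.15×10⁻⁴ × 1.13) = 97.8 m/s

97.8 m s⁻¹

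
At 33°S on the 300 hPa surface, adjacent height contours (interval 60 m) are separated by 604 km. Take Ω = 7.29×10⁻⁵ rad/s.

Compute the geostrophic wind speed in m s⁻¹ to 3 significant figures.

12.3 m s⁻¹

Coriolis parameter at 33°S:
f = 2Ω sin φ = 2 × 7.29×10⁻⁵ × sin 33° = 7.94×10⁻⁵ s⁻¹
Height gradient: |∂Z/∂n| = 60 m / 604000 m = 9.93×10⁻⁵
On a pressure surface, geostrophic balance gives V_g = (g/f)|∂Z/∂n|:
V_g = 9.81 × 9.93×10⁻⁵ / 7.94×10⁻⁵ = 12.3 m/s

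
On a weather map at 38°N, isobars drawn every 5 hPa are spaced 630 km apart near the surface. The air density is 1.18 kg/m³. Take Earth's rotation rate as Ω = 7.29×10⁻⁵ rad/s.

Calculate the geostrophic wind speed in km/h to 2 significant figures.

Coriolis parameter at 38°N:
f = 2Ω sin φ = 2 × 7.29×10⁻⁵ × sin 38° = 8.98×10⁻⁵ s⁻¹
Pressure gradient: |∂P/∂n| = 500 Pa / 630000 m = 7.94×10⁻⁴ Pa/m
Geostrophic balance (pressure-gradient force = Coriolis force):
V_g = (1/(fρ)) |∂P/∂n| = 7.94×10⁻⁴ / (8.98×10⁻⁵ × 1.18) = 7.49 m/s
Converting: 7.49 m/s × 3.6 = 27 km/h

27 km/h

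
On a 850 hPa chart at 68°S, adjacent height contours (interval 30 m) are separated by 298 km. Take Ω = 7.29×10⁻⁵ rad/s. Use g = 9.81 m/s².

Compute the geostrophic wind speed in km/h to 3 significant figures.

Coriolis parameter at 68°S:
f = 2Ω sin φ = 2 × 7.29×10⁻⁵ × sin 68° = 1.35×10⁻⁴ s⁻¹
Height gradient: |∂Z/∂n| = 30 m / 298000 m = 1.01×10⁻⁴
On a pressure surface, geostrophic balance gives V_g = (g/f)|∂Z/∂n|:
V_g = 9.81 × 1.01×10⁻⁴ / 1.35×10⁻⁴ = 7.31 m/s
Converting: 7.31 m/s × 3.6 = 26.3 km/h

26.3 km/h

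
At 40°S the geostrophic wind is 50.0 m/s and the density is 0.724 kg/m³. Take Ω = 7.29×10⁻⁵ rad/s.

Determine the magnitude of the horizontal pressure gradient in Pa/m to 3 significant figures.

3.39×10⁻³ Pa/m

Coriolis parameter at 40°S:
f = 2Ω sin φ = 2 × 7.29×10⁻⁵ × sin 40° = 9.37×10⁻⁵ s⁻¹
Geostrophic balance rearranged: |∂P/∂n| = f ρ V_g
|∂P/∂n| = 9.37×10⁻⁵ × 0.724 × 50.0 = 3.39×10⁻³ Pa/m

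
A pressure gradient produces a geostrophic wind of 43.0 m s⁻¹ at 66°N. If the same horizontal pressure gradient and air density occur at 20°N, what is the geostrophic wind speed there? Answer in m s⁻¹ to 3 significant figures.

With the same pressure gradient and density, V_g ∝ 1/f ∝ 1/sin φ.
V₂ = V₁ · sin φ₁ / sin φ₂ = 43.0 × sin 66° / sin 20°
V₂ = 43.0 × 0.9135/0.3420 = 115 m s⁻¹

115 m s⁻¹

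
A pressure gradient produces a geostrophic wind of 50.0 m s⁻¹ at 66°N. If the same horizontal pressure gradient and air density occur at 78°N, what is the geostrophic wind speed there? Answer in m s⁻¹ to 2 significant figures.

47 m s⁻¹

With the same pressure gradient and density, V_g ∝ 1/f ∝ 1/sin φ.
V₂ = V₁ · sin φ₁ / sin φ₂ = 50.0 × sin 66° / sin 78°
V₂ = 50.0 × 0.9135/0.9781 = 47 m s⁻¹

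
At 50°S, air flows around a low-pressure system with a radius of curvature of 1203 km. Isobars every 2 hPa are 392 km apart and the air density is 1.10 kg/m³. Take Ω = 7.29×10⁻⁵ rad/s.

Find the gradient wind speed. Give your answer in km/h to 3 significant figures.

Coriolis parameter at 50°S:
f = 2Ω sin φ = 2 × 7.29×10⁻⁵ × sin 50° = 1.12×10⁻⁴ s⁻¹
Pressure gradient: |∂P/∂n| = 200 Pa / 392000 m = 5.10×10⁻⁴ Pa/m
Geostrophic speed: V_g = |∂P/∂n|/(fρ) = 5.10×10⁻⁴/(1.12×10⁻⁴ × 1.10) = 4.15 m/s
Around a low, centrifugal force acts outward with Coriolis, so pressure-gradient force balances both:
(1/ρ)|∂P/∂n| = fV + V²/R  →  V² + fR·V − fR·V_g = 0
With fR = 1.12×10⁻⁴ × 1203×10³ m = 134 m/s:
V = [−fR + √((fR)² + 4 fR V_g)]/2 = [−134 + √(134² + 4×134×4.15)]/2 = 4.03 m/s
Subgeostrophic (V < V_g = 4.15 m/s), as expected around a low.
Converting: 4.03 m/s × 3.6 = 14.5 km/h

14.5 km/h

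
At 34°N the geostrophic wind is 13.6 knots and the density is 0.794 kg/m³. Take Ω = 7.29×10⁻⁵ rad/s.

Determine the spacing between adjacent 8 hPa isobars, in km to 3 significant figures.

1770 km

Coriolis parameter at 34°N:
f = 2Ω sin φ = 2 × 7.29×10⁻⁵ × sin 34° = 8.15×10⁻⁵ s⁻¹
Wind speed in SI: 13.6 knots = 7.00 m/s
Geostrophic balance rearranged: |∂P/∂n| = f ρ V_g
|∂P/∂n| = 8.15×10⁻⁵ × 0.794 × 7.00 = 4.53×10⁻⁴ Pa/m
Isobar spacing: Δn = ΔP/|∂P/∂n| = 800 Pa / 4.53×10⁻⁴ Pa/m = 1766336 m ≈ 1770 km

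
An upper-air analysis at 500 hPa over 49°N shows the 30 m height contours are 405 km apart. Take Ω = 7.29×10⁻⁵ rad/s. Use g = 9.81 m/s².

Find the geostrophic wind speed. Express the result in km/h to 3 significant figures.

23.8 km/h

Coriolis parameter at 49°N:
f = 2Ω sin φ = 2 × 7.29×10⁻⁵ × sin 49° = 1.10×10⁻⁴ s⁻¹
Height gradient: |∂Z/∂n| = 30 m / 405000 m = 7.41×10⁻⁵
On a pressure surface, geostrophic balance gives V_g = (g/f)|∂Z/∂n|:
V_g = 9.81 × 7.41×10⁻⁵ / 1.10×10⁻⁴ = 6.60 m/s
Converting: 6.60 m/s × 3.6 = 23.8 km/h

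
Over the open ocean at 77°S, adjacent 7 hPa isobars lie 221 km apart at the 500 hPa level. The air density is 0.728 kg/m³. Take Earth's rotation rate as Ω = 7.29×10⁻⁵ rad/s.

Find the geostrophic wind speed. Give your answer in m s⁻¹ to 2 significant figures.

31 m s⁻¹

Coriolis parameter at 77°S:
f = 2Ω sin φ = 2 × 7.29×10⁻⁵ × sin 77° = 1.42×10⁻⁴ s⁻¹
Pressure gradient: |∂P/∂n| = 700 Pa / 221000 m = 3.17×10⁻³ Pa/m
Geostrophic balance (pressure-gradient force = Coriolis force):
V_g = (1/(fρ)) |∂P/∂n| = 3.17×10⁻³ / (1.42×10⁻⁴ × 0.728) = 30.6 m/s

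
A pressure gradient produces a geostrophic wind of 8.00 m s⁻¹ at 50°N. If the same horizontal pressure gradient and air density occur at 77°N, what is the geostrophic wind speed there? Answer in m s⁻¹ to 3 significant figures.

With the same pressure gradient and density, V_g ∝ 1/f ∝ 1/sin φ.
V₂ = V₁ · sin φ₁ / sin φ₂ = 8.00 × sin 50° / sin 77°
V₂ = 8.00 × 0.7660/0.9744 = 6.29 m s⁻¹

6.29 m s⁻¹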